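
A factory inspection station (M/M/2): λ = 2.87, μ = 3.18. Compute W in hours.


a = 0.9025; ρ = 0.4513; P₀ = 0.378115
Lq = P₀·a^c·ρ/(c!(1−ρ)²) = 0.23078
Wq = Lq/λ = 0.23078/2.87 = 0.08041 hr
W = Wq + 1/μ = 0.08041 + 0.31447 = 0.39488 hr

Final: 0.39488 hr


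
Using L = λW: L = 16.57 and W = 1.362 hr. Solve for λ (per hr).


λ = L/W = 16.57/1.362 = 12.1659 /hr

Final: 12.1659 /hr


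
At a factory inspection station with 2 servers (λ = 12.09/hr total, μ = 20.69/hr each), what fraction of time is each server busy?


ρ = λ/(cμ) = 12.09/(2·20.69) = 12.09/41.38 = 0.2922

Final: 0.2922


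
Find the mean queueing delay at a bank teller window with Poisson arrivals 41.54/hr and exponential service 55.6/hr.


ρ = 41.54/55.6 = 0.7471
Wq = ρ/(μ−λ) = 0.7471/(55.6 − 41.54) = 0.7471/14.06 = 0.05314 hr

Final: 0.05314 hr


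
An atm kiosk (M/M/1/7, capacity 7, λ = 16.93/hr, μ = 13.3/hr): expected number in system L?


ρ = 16.93/13.3 = 1.2729
L = ρ[1 − (K+1)ρ^K + Kρ^(K+1)] / [(1−ρ)(1−ρ^(K+1))]
Numerator: 1.2729·(1 − 8·5.415483 + 7·6.893544) = 7.549685
Denominator: (-0.2729)·(-5.893544) = 1.608539
L = 7.549685/1.608539 = 4.6935

Final: 4.6935


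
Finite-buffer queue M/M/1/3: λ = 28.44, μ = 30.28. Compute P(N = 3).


ρ = λ/μ = 28.44/30.28 = 0.9392
P_K = (1−ρ)ρ^K/(1−ρ^(K+1)) = (0.06077·0.828555)/(1 − 0.778207)
= 0.050348/0.221793 = 0.227004

Final: 0.227004


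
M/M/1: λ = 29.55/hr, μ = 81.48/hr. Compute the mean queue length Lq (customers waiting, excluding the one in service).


ρ = 29.55/81.48 = 0.3627
Lq = ρ²/(1−ρ) = 0.1315/0.6373 = 0.2064

Final: 0.2064


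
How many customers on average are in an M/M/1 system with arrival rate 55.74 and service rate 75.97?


ρ = λ/μ = 55.74/75.97 = 0.7337
L = ρ/(1−ρ) = 0.7337/(1 − 0.7337) = 0.7337/0.2663 = 2.7553

Final: 2.7553


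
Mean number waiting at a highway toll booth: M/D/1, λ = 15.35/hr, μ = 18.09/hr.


ρ = 15.35/18.09 = 0.8485
M/D/1: Lq = ρ²/(2(1−ρ)) = 0.7200/(2·0.1515) = 2.37683

Final: 2.37683


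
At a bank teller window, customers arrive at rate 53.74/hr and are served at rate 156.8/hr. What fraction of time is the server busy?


ρ = λ/μ = 53.74/156.8 = 0.3427

Final: 0.3427


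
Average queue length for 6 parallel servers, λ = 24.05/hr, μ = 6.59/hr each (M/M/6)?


a = λ/μ = 3.6495; ρ = a/6 = 0.6082
P₀ = 0.024648
Lq = P₀·a^c·ρ / (c!·(1−ρ)²) = 0.024648·2362.53362·0.6082/(720·0.15347)
= 0.32053

Final: 0.32053


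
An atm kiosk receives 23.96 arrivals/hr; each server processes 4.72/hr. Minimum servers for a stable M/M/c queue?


Stability requires cμ > λ ⇔ c > λ/μ.
λ/μ = 23.96/4.72 = 5.0763
Minimum integer c = ⌊5.0763⌋ + 1 = 6
Check: 6·4.72 = 28.32 > 23.96, while 5·4.72 = 23.60 ≤ 23.96

Final: 6 servers


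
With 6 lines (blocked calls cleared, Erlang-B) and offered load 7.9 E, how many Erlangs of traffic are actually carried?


B(6,7.9) = 0.384266 (Erlang-B)
Carried load = a(1 − B) = 7.9·(1 − 0.384266) = 7.9·0.615734 = 4.8643 E

Final: 4.8643 Erlangs


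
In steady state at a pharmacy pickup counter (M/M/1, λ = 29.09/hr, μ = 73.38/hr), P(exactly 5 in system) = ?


ρ = 29.09/73.38 = 0.3964
P_n = (1−ρ)·ρ^n = (1 − 0.3964)·0.3964^5 = 0.6036·0.009791 = 0.005910

Final: 0.005910


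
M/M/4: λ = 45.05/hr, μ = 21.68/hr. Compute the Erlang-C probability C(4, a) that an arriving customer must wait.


a = λ/μ = 2.0780; ρ = a/4 = 0.5195
P₀ = 0.119775 (from M/M/c formula)
C(c,a) = [a^c/(c!(1−ρ))]·P₀ = [18.64413/(24·0.4805)]·0.119775
= 1.61669·0.119775 = 0.193639

Final: 0.193639


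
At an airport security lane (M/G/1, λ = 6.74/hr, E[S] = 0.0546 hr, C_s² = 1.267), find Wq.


ρ = λ·E[S] = 6.74·0.0546 = 0.3680
E[S²] = E[S]²(1+C_s²) = 0.0546²·(1+1.267) = 0.006758
Wq = λ·E[S²]/(2(1−ρ)) = 6.74·0.006758/(2·0.6320) = 0.03604 hr

Final: 0.03604 hr


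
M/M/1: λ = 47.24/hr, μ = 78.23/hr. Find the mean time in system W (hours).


W = 1/(μ−λ) = 1/(78.23 − 47.24) = 1/30.99 = 0.03227 hr

Final: 0.03227 hr


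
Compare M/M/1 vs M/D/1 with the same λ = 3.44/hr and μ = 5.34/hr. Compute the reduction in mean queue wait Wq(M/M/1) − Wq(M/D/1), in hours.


ρ = 3.44/5.34 = 0.6442
Wq(M/M/1) = ρ/(μ−λ) = 0.6442/1.90 = 0.33905 hr
Wq(M/D/1) = ρ/(2(μ−λ)) = 0.16952 hr
Savings = 0.33905 − 0.16952 = 0.16952 hr

Final: 0.16952 hr


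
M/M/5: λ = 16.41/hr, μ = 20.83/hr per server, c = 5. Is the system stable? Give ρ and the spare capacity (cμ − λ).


Total capacity cμ = 5·20.83 = 104.15/hr
ρ = λ/(cμ) = 16.41/104.15 = 0.1576
Stable ⇔ ρ < 1: YES
Spare capacity = cμ − λ = 104.15 − 16.41 = 87.74/hr

Final: ρ = 0.1576; stable; margin = 87.74/hr


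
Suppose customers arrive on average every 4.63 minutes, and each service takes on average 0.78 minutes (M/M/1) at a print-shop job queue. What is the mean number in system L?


λ = 60/4.63 = 12.9590 /hr
μ = 60/0.78 = 76.9231 /hr
ρ = λ/μ = 12.9590/76.9231 = 0.1685
L = ρ/(1−ρ) = 0.1685/0.8315 = 0.2026

Final: 0.2026


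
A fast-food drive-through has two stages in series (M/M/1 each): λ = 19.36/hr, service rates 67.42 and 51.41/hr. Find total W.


Each node sees arrival rate λ = 19.36/hr (tandem ⇒ throughput preserved).
W₁ = 1/(μ₁−λ) = 1/(67.42−19.36) = 0.02081 hr
W₂ = 1/(μ₂−λ) = 1/(51.41−19.36) = 0.03120 hr
W_total = W₁ + W₂ = 0.02081 + 0.03120 = 0.05201 hr

Final: 0.05201 hr


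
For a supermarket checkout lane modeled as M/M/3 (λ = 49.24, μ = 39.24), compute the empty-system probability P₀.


a = λ/μ = 49.24/39.24 = 1.2548; ρ = a/c = 0.4183
Σ_{k=0}^{2} a^k/k! (terms k=0..2) = 1.00000 + 1.25484 + 0.78731 = 3.04216
Tail: a^3/(3!(1−ρ)) = 1.97591/(6·0.5817) = 0.56611
P₀ = 1/(3.04216 + 0.56611) = 1/3.60827 = 0.277141

Final: 0.277141


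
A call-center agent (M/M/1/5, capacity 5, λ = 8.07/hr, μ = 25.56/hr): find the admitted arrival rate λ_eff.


ρ = 0.3157; P_K = (1−ρ)ρ^5/(1−ρ^6) = 0.002149
λ_eff = λ(1 − P_K) = 8.07·(1 − 0.002149) = 8.07·0.997851 = 8.0527 /hr

Final: 8.0527 /hr


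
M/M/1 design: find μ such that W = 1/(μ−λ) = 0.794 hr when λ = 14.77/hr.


W = 1/(μ−λ) ⇒ μ − λ = 1/W = 1/0.794 = 1.2594
μ = λ + 1/W = 14.77 + 1.2594 = 16.0294 per hr

Final: 16.0294 /hr


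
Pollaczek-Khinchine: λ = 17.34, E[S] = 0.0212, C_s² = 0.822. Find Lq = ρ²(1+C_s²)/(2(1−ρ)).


ρ = λ·E[S] = 17.34·0.0212 = 0.3676
Lq = ρ²(1+C_s²)/(2(1−ρ)) = 0.1351·(1+0.822)/(2·0.6324)
= 0.1351·1.8220/1.2648 = 0.19467

Final: 0.19467


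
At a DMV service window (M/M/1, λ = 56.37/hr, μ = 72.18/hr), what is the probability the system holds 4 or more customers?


ρ = 56.37/72.18 = 0.7810
P(N ≥ n) = ρ^n = 0.7810^4 = 0.371984

Final: 0.371984


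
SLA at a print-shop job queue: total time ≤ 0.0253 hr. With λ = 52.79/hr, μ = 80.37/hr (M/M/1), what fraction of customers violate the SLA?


W ~ Exponential(μ−λ) for M/M/1.
μ − λ = 80.37 − 52.79 = 27.5800
P(W > t) = e^{−(μ−λ)t} = e^{−0.6978} = 0.497692

Final: 0.497692


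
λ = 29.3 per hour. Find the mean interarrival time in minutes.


Mean interarrival time = 1/λ = 1/29.3 hour = 0.03413 hour
In minutes: 0.03413 × 60 = 2.0478 min

Final: 2.0478 min


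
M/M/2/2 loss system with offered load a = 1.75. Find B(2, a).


B(c,a) = (a^c/c!) / Σ_{k=0}^{c} a^k/k!
a^2/2! = 1.531250
Σ terms (k=0..2): 1.00000 + 1.75000 + 1.53125 = 4.281250
B = 1.531250/4.281250 = 0.357664

Final: 0.357664


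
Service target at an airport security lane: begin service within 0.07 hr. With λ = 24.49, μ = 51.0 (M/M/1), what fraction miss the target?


ρ = 24.49/51.0 = 0.4802
P(Wq > t) = ρ·e^{−(μ−λ)t} = 0.4802·e^{−1.8557}
= 0.4802·0.156343 = 0.075076

Final: 0.075076


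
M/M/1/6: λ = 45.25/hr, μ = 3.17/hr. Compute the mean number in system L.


ρ = 45.25/3.17 = 14.2744
L = ρ[1 − (K+1)ρ^K + Kρ^(K+1)] / [(1−ρ)(1−ρ^(K+1))]
Numerator: 14.2744·(1 − 7·8459718.810838 + 6·120757815.832945) = 9497202243.079374
Denominator: (-13.2744)·(-120757814.832945) = 1602993327.498531
L = 9497202243.079374/1602993327.498531 = 5.9247

Final: 5.9247


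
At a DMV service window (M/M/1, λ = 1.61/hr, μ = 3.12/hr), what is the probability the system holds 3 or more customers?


ρ = 1.61/3.12 = 0.5160
P(N ≥ n) = ρ^n = 0.5160^3 = 0.137409

Final: 0.137409


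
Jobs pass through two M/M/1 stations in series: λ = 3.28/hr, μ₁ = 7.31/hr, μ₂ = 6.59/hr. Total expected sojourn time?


Each node sees arrival rate λ = 3.28/hr (tandem ⇒ throughput preserved).
W₁ = 1/(μ₁−λ) = 1/(7.31−3.28) = 0.24814 hr
W₂ = 1/(μ₂−λ) = 1/(6.59−3.28) = 0.30211 hr
W_total = W₁ + W₂ = 0.24814 + 0.30211 = 0.55025 hr

Final: 0.55025 hr


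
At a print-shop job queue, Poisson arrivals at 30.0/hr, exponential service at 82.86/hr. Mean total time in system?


W = 1/(μ−λ) = 1/(82.86 − 30.0) = 1/52.86 = 0.01892 hr

Final: 0.01892 hr


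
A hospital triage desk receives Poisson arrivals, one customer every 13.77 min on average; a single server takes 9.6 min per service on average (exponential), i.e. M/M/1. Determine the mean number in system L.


λ = 60/13.77 = 4.3573 /hr
μ = 60/9.6 = 6.2500 /hr
ρ = λ/μ = 4.3573/6.2500 = 0.6972
L = ρ/(1−ρ) = 0.6972/0.3028 = 2.3022

Final: 2.3022


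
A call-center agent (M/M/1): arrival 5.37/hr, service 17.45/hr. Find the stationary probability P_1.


ρ = 5.37/17.45 = 0.3077
P_n = (1−ρ)·ρ^n = (1 − 0.3077)·0.3077^1 = 0.6923·0.307736 = 0.213035

Final: 0.213035


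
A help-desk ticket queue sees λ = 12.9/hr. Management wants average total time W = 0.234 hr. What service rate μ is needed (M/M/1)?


W = 1/(μ−λ) ⇒ μ − λ = 1/W = 1/0.234 = 4.2735
μ = λ + 1/W = 12.9 + 4.2735 = 17.1735 per hr

Final: 17.1735 /hr


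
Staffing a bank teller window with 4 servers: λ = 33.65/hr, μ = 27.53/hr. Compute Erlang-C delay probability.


a = λ/μ = 1.2223; ρ = a/4 = 0.3056
P₀ = 0.293461 (from M/M/c formula)
C(c,a) = [a^c/(c!(1−ρ))]·P₀ = [2.23211/(24·0.6944)]·0.293461
= 0.13393·0.293461 = 0.039303

Final: 0.039303


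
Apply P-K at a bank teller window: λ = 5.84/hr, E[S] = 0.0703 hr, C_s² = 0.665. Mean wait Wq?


ρ = λ·E[S] = 5.84·0.0703 = 0.4106
E[S²] = E[S]²(1+C_s²) = 0.0703²·(1+0.665) = 0.008229
Wq = λ·E[S²]/(2(1−ρ)) = 5.84·0.008229/(2·0.5894) = 0.04076 hr

Final: 0.04076 hr


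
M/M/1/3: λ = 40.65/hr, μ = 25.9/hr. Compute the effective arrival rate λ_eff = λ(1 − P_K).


ρ = 1.5695; P_K = (1−ρ)ρ^3/(1−ρ^4) = 0.434451
λ_eff = λ(1 − P_K) = 40.65·(1 − 0.434451) = 40.65·0.565549 = 22.9896 /hr

Final: 22.9896 /hr


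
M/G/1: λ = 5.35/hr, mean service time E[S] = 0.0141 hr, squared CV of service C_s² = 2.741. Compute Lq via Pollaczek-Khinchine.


ρ = λ·E[S] = 5.35·0.0141 = 0.07543
Lq = ρ²(1+C_s²)/(2(1−ρ)) = 0.005690·(1+2.741)/(2·0.9246)
= 0.005690·3.7410/1.8491 = 0.01151

Final: 0.01151


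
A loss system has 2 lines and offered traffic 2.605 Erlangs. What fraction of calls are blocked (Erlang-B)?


B(c,a) = (a^c/c!) / Σ_{k=0}^{c} a^k/k!
a^2/2! = 3.393012
Σ terms (k=0..2): 1.00000 + 2.60500 + 3.39301 = 6.998012
B = 3.393012/6.998012 = 0.484854

Final: 0.484854


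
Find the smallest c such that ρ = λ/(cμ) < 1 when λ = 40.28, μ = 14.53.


Stability requires cμ > λ ⇔ c > λ/μ.
λ/μ = 40.28/14.53 = 2.7722
Minimum integer c = ⌊2.7722⌋ + 1 = 3
Check: 3·14.53 = 43.59 > 40.28, while 2·14.53 = 29.06 ≤ 40.28

Final: 3 servers


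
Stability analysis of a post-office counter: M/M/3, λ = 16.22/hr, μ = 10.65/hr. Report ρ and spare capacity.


Total capacity cμ = 3·10.65 = 31.95/hr
ρ = λ/(cμ) = 16.22/31.95 = 0.5077
Stable ⇔ ρ < 1: YES
Spare capacity = cμ − λ = 31.95 − 16.22 = 15.73/hr

Final: ρ = 0.5077; stable; margin = 15.73/hr


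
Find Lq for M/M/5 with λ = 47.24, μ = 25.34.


a = λ/μ = 1.8642; ρ = a/5 = 0.3728
P₀ = 0.154220
Lq = P₀·a^c·ρ / (c!·(1−ρ)²) = 0.154220·22.51730·0.3728/(120·0.39332)
= 0.02743

Final: 0.02743


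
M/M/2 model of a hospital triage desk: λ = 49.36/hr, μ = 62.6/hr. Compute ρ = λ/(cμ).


ρ = λ/(cμ) = 49.36/(2·62.6) = 49.36/125.20 = 0.3942

Final: 0.3942


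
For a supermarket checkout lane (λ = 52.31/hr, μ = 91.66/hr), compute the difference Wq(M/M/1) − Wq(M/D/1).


ρ = 52.31/91.66 = 0.5707
Wq(M/M/1) = ρ/(μ−λ) = 0.5707/39.35 = 0.01450 hr
Wq(M/D/1) = ρ/(2(μ−λ)) = 0.007252 hr
Savings = 0.01450 − 0.007252 = 0.007252 hr

Final: 0.007252 hr


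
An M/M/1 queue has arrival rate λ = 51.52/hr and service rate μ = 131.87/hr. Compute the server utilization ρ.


ρ = λ/μ = 51.52/131.87 = 0.3907

Final: 0.3907


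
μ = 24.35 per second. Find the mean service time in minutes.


Mean service time = 1/μ = 1/24.35 second = 0.04107 second
In minutes: 0.04107 × 0.0166667 = 0.0006845 min

Final: 0.0006845 min


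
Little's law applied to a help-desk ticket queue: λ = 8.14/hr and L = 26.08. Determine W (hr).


W = L/λ = 26.08/8.14 = 3.2039 hr

Final: 3.2039 hr


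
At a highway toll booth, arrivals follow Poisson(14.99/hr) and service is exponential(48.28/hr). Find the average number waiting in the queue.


ρ = 14.99/48.28 = 0.3105
Lq = ρ²/(1−ρ) = 0.09640/0.6895 = 0.1398

Final: 0.1398


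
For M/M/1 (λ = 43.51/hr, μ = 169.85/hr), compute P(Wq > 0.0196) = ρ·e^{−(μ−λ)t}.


ρ = 43.51/169.85 = 0.2562
P(Wq > t) = ρ·e^{−(μ−λ)t} = 0.2562·e^{−2.4763}
= 0.2562·0.084057 = 0.021533

Final: 0.021533


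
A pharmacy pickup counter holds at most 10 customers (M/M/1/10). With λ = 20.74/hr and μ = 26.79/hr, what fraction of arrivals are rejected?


ρ = λ/μ = 20.74/26.79 = 0.7742
P_K = (1−ρ)ρ^K/(1−ρ^(K+1)) = (0.2258·0.077332)/(1 − 0.059868)
= 0.017464/0.940132 = 0.018576

Final: 0.018576


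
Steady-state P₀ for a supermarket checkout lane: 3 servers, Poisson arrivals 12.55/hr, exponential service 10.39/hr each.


a = λ/μ = 12.55/10.39 = 1.2079; ρ = a/c = 0.4026
Σ_{k=0}^{2} a^k/k! (terms k=0..2) = 1.00000 + 1.20789 + 0.72950 = 2.93739
Tail: a^3/(3!(1−ρ)) = 1.76232/(6·0.5974) = 0.49169
P₀ = 1/(2.93739 + 0.49169) = 1/3.42908 = 0.291623

Final: 0.291623


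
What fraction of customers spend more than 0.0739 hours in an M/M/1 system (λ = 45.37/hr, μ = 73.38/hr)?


W ~ Exponential(μ−λ) for M/M/1.
μ − λ = 73.38 − 45.37 = 28.0100
P(W > t) = e^{−(μ−λ)t} = e^{−2.0699} = 0.126193

Final: 0.126193


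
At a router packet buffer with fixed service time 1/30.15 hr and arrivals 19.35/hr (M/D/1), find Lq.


ρ = 19.35/30.15 = 0.6418
M/D/1: Lq = ρ²/(2(1−ρ)) = 0.4119/(2·0.3582) = 0.57494

Final: 0.57494


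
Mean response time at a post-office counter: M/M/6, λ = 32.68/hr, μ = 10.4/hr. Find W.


a = 3.1423; ρ = 0.5237; P₀ = 0.042241
Lq = P₀·a^c·ρ/(c!(1−ρ)²) = 0.13040
Wq = Lq/λ = 0.13040/32.68 = 0.003990 hr
W = Wq + 1/μ = 0.003990 + 0.09615 = 0.10014 hr

Final: 0.10014 hr


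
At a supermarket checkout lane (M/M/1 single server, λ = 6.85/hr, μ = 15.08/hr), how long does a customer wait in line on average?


ρ = 6.85/15.08 = 0.4542
Wq = ρ/(μ−λ) = 0.4542/(15.08 − 6.85) = 0.4542/8.23 = 0.05519 hr

Final: 0.05519 hr


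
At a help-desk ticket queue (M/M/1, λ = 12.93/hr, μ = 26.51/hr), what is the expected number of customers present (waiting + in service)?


ρ = λ/μ = 12.93/26.51 = 0.4877
L = ρ/(1−ρ) = 0.4877/(1 − 0.4877) = 0.4877/0.5123 = 0.9521

Final: 0.9521


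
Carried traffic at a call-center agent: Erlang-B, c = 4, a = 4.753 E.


B(4,4.753) = 0.378315 (Erlang-B)
Carried load = a(1 − B) = 4.753·(1 − 0.378315) = 4.753·0.621685 = 2.9549 E

Final: 2.9549 Erlangs


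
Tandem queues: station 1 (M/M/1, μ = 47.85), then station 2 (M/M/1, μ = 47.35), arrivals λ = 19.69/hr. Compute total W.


Each node sees arrival rate λ = 19.69/hr (tandem ⇒ throughput preserved).
W₁ = 1/(μ₁−λ) = 1/(47.85−19.69) = 0.03551 hr
W₂ = 1/(μ₂−λ) = 1/(47.35−19.69) = 0.03615 hr
W_total = W₁ + W₂ = 0.03551 + 0.03615 = 0.07166 hr

Final: 0.07166 hr


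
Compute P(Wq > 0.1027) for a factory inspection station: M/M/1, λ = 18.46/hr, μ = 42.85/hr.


ρ = 18.46/42.85 = 0.4308
P(Wq > t) = ρ·e^{−(μ−λ)t} = 0.4308·e^{−2.5049}
= 0.4308·0.081688 = 0.035191

Final: 0.035191


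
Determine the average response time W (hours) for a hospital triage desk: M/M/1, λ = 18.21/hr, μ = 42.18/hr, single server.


W = 1/(μ−λ) = 1/(42.18 − 18.21) = 1/23.97 = 0.04172 hr

Final: 0.04172 hr


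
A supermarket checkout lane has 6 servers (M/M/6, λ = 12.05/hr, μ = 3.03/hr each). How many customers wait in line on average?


a = λ/μ = 3.9769; ρ = a/6 = 0.6628
P₀ = 0.017131
Lq = P₀·a^c·ρ / (c!·(1−ρ)²) = 0.017131·3956.09316·0.6628/(720·0.11369)
= 0.54874

Final: 0.54874


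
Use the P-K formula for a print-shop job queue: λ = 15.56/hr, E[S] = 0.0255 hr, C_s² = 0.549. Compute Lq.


ρ = λ·E[S] = 15.56·0.0255 = 0.3968
Lq = ρ²(1+C_s²)/(2(1−ρ)) = 0.1574·(1+0.549)/(2·0.6032)
= 0.1574·1.5490/1.2064 = 0.20214

Final: 0.20214


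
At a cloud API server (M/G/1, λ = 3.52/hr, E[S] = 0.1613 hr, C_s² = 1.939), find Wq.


ρ = λ·E[S] = 3.52·0.1613 = 0.5678
E[S²] = E[S]²(1+C_s²) = 0.1613²·(1+1.939) = 0.076466
Wq = λ·E[S²]/(2(1−ρ)) = 3.52·0.076466/(2·0.4322) = 0.31137 hr

Final: 0.31137 hr


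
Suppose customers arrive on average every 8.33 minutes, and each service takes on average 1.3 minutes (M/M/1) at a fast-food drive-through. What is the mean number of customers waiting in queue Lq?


λ = 60/8.33 = 7.2029 /hr
μ = 60/1.3 = 46.1538 /hr
ρ = λ/μ = 7.2029/46.1538 = 0.1561
Lq = ρ²/(1−ρ) = 0.02436/0.8439 = 0.02886

Final: 0.02886


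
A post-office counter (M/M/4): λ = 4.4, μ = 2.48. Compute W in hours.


a = 1.7742; ρ = 0.4435; P₀ = 0.166091
Lq = P₀·a^c·ρ/(c!(1−ρ)²) = 0.09823
Wq = Lq/λ = 0.09823/4.4 = 0.02232 hr
W = Wq + 1/μ = 0.02232 + 0.40323 = 0.42555 hr

Final: 0.42555 hr


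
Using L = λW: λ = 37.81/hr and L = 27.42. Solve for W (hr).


W = L/λ = 27.42/37.81 = 0.7252 hr

Final: 0.7252 hr


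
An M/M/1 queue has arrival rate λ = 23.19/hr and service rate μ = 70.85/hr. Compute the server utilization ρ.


ρ = λ/μ = 23.19/70.85 = 0.3273

Final: 0.3273


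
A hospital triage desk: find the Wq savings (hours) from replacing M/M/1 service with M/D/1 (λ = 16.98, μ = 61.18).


ρ = 16.98/61.18 = 0.2775
Wq(M/M/1) = ρ/(μ−λ) = 0.2775/44.20 = 0.006279 hr
Wq(M/D/1) = ρ/(2(μ−λ)) = 0.003140 hr
Savings = 0.006279 − 0.003140 = 0.003140 hr

Final: 0.003140 hr


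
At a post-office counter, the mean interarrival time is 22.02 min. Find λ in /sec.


λ = 1/(interarrival time) in consistent units.
1 second = 0.0166667 min, so λ = 0.0166667/22.02 = 0.0007569 per second

Final: 0.0007569 /sec


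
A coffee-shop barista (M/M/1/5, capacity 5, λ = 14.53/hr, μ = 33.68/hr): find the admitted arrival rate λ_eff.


ρ = 0.4314; P_K = (1−ρ)ρ^5/(1−ρ^6) = 0.008552
λ_eff = λ(1 − P_K) = 14.53·(1 − 0.008552) = 14.53·0.991448 = 14.4057 /hr

Final: 14.4057 /hr


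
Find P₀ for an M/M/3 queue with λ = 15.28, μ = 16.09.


a = λ/μ = 15.28/16.09 = 0.9497; ρ = a/c = 0.3166
Σ_{k=0}^{2} a^k/k! (terms k=0..2) = 1.00000 + 0.94966 + 0.45093 = 2.40058
Tail: a^3/(3!(1−ρ)) = 0.85645/(6·0.6834) = 0.20886
P₀ = 1/(2.40058 + 0.20886) = 1/2.60944 = 0.383224

Final: 0.383224


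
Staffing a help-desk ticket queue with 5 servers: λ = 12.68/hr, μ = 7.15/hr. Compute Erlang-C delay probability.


a = λ/μ = 1.7734; ρ = a/5 = 0.3547
P₀ = 0.169085 (from M/M/c formula)
C(c,a) = [a^c/(c!(1−ρ))]·P₀ = [17.54147/(120·0.6453)]·0.169085
= 0.22652·0.169085 = 0.038302

Final: 0.038302


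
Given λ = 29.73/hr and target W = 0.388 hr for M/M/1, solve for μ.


W = 1/(μ−λ) ⇒ μ − λ = 1/W = 1/0.388 = 2.5773
μ = λ + 1/W = 29.73 + 2.5773 = 32.3073 per hr

Final: 32.3073 /hr


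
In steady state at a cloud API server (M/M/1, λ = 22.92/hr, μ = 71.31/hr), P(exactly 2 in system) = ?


ρ = 22.92/71.31 = 0.3214
P_n = (1−ρ)·ρ^n = (1 − 0.3214)·0.3214^2 = 0.6786·0.103307 = 0.070103

Final: 0.070103


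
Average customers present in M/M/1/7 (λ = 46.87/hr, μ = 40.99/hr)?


ρ = 46.87/40.99 = 1.1434
L = ρ[1 − (K+1)ρ^K + Kρ^(K+1)] / [(1−ρ)(1−ρ^(K+1))]
Numerator: 1.1434·(1 − 8·2.555755 + 7·2.922377) = 1.155570
Denominator: (-0.1434)·(-1.922377) = 0.275764
L = 1.155570/0.275764 = 4.1904

Final: 4.1904


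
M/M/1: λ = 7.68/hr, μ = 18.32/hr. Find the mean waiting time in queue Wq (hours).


ρ = 7.68/18.32 = 0.4192
Wq = ρ/(μ−λ) = 0.4192/(18.32 − 7.68) = 0.4192/10.64 = 0.03940 hr

Final: 0.03940 hr


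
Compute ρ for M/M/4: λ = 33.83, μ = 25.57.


ρ = λ/(cμ) = 33.83/(4·25.57) = 33.83/102.28 = 0.3308

Final: 0.3308


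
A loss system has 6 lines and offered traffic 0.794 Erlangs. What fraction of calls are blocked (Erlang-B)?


B(c,a) = (a^c/c!) / Σ_{k=0}^{c} a^k/k!
a^6/6! = 0.0003480
Σ terms (k=0..6): 1.00000 + 0.79400 + 0.31522 + 0.08343 + 0.01656 + 0.002630 + 0.0003480 = 2.212184
B = 0.0003480/2.212184 = 0.0001573

Final: 0.0001573


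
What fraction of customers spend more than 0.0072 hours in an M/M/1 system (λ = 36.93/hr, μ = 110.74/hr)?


W ~ Exponential(μ−λ) for M/M/1.
μ − λ = 110.74 − 36.93 = 73.8100
P(W > t) = e^{−(μ−λ)t} = e^{−0.5314} = 0.587763

Final: 0.587763


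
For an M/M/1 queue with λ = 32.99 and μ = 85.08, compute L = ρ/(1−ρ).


ρ = λ/μ = 32.99/85.08 = 0.3878
L = ρ/(1−ρ) = 0.3878/(1 − 0.3878) = 0.3878/0.6122 = 0.6333

Final: 0.6333


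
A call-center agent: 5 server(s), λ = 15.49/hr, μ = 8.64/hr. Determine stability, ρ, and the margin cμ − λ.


Total capacity cμ = 5·8.64 = 43.20/hr
ρ = λ/(cμ) = 15.49/43.20 = 0.3586
Stable ⇔ ρ < 1: YES
Spare capacity = cμ − λ = 43.20 − 15.49 = 27.71/hr

Final: ρ = 0.3586; stable; margin = 27.71/hr


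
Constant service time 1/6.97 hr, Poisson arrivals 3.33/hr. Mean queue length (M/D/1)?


ρ = 3.33/6.97 = 0.4778
M/D/1: Lq = ρ²/(2(1−ρ)) = 0.2283/(2·0.5222) = 0.21854

Final: 0.21854


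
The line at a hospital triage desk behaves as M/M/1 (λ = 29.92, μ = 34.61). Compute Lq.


ρ = 29.92/34.61 = 0.8645
Lq = ρ²/(1−ρ) = 0.7473/0.1355 = 5.5150

Final: 5.5150


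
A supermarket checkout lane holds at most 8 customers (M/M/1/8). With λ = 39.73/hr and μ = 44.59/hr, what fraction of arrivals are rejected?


ρ = λ/μ = 39.73/44.59 = 0.8910
P_K = (1−ρ)ρ^K/(1−ρ^(K+1)) = (0.1090·0.397236)/(1 − 0.353940)
= 0.043296/0.646060 = 0.067015

Final: 0.067015


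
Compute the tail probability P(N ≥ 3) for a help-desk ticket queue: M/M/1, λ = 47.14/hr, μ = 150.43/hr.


ρ = 47.14/150.43 = 0.3134
P(N ≥ n) = ρ^n = 0.3134^3 = 0.030773

Final: 0.030773


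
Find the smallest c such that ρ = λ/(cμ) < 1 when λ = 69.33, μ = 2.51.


Stability requires cμ > λ ⇔ c > λ/μ.
λ/μ = 69.33/2.51 = 27.6215
Minimum integer c = ⌊27.6215⌋ + 1 = 28
Check: 28·2.51 = 70.28 > 69.33, while 27·2.51 = 67.77 ≤ 69.33

Final: 28 servers


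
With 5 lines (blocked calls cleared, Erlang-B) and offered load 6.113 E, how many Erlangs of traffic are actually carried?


B(5,6.113) = 0.368218 (Erlang-B)
Carried load = a(1 − B) = 6.113·(1 − 0.368218) = 6.113·0.631782 = 3.8621 E

Final: 3.8621 Erlangs


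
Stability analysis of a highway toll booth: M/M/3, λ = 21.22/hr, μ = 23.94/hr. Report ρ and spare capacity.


Total capacity cμ = 3·23.94 = 71.82/hr
ρ = λ/(cμ) = 21.22/71.82 = 0.2955
Stable ⇔ ρ < 1: YES
Spare capacity = cμ − λ = 71.82 − 21.22 = 50.60/hr

Final: ρ = 0.2955; stable; margin = 50.60/hr


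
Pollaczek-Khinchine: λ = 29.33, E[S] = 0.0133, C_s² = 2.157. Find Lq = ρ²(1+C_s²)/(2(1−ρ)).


ρ = λ·E[S] = 29.33·0.0133 = 0.3901
Lq = ρ²(1+C_s²)/(2(1−ρ)) = 0.1522·(1+2.157)/(2·0.6099)
= 0.1522·3.1570/1.2198 = 0.39383

Final: 0.39383


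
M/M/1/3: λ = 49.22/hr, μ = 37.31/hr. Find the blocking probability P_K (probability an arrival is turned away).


ρ = λ/μ = 49.22/37.31 = 1.3192
P_K = (1−ρ)ρ^K/(1−ρ^(K+1)) = (-0.3192·2.295879)/(1 − 3.028764)
= -0.732885/-2.028764 = 0.361247

Final: 0.361247


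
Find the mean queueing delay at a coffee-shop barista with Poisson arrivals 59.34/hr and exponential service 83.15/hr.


ρ = 59.34/83.15 = 0.7137
Wq = ρ/(μ−λ) = 0.7137/(83.15 − 59.34) = 0.7137/23.81 = 0.02997 hr

Final: 0.02997 hr


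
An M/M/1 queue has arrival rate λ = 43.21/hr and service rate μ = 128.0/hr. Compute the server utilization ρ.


ρ = λ/μ = 43.21/128.0 = 0.3376

Final: 0.3376


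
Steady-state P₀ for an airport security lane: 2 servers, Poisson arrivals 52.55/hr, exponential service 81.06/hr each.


a = λ/μ = 52.55/81.06 = 0.6483; ρ = a/c = 0.3241
Σ_{k=0}^{1} a^k/k! (terms k=0..1) = 1.00000 + 0.64829 = 1.64829
Tail: a^2/(2!(1−ρ)) = 0.42027/(2·0.6759) = 0.31092
P₀ = 1/(1.64829 + 0.31092) = 1/1.95920 = 0.510411

Final: 0.510411


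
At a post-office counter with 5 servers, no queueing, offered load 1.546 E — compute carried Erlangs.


B(5,1.546) = 0.015765 (Erlang-B)
Carried load = a(1 − B) = 1.546·(1 − 0.015765) = 1.546·0.984235 = 1.5216 E

Final: 1.5216 Erlangs


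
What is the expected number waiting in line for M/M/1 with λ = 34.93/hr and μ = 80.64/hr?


ρ = 34.93/80.64 = 0.4332
Lq = ρ²/(1−ρ) = 0.1876/0.5668 = 0.3310

Final: 0.3310


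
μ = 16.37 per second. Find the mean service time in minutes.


Mean service time = 1/μ = 1/16.37 second = 0.06109 second
In minutes: 0.06109 × 0.0166667 = 0.001018 min

Final: 0.001018 min


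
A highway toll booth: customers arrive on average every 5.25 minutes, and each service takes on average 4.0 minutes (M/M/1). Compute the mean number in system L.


λ = 60/5.25 = 11.4286 /hr
μ = 60/4.0 = 15.0000 /hr
ρ = λ/μ = 11.4286/15.0000 = 0.7619
L = ρ/(1−ρ) = 0.7619/0.2381 = 3.2000

Final: 3.2000


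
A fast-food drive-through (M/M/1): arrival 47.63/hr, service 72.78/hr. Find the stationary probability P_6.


ρ = 47.63/72.78 = 0.6544
P_n = (1−ρ)·ρ^n = (1 − 0.6544)·0.6544^6 = 0.3456·0.078562 = 0.027148

Final: 0.027148


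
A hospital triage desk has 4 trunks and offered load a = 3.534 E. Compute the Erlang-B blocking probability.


B(c,a) = (a^c/c!) / Σ_{k=0}^{c} a^k/k!
a^4/4! = 6.499126
Σ terms (k=0..4): 1.00000 + 3.53400 + 6.24458 + 7.35611 + 6.49913 = 24.633817
B = 6.499126/24.633817 = 0.263829

Final: 0.263829


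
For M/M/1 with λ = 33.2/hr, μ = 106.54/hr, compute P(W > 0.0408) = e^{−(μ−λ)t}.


W ~ Exponential(μ−λ) for M/M/1.
μ − λ = 106.54 − 33.2 = 73.3400
P(W > t) = e^{−(μ−λ)t} = e^{−2.9923} = 0.050173

Final: 0.050173


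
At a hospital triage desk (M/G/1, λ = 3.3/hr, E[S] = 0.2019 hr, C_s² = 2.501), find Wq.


ρ = λ·E[S] = 3.3·0.2019 = 0.6663
E[S²] = E[S]²(1+C_s²) = 0.2019²·(1+2.501) = 0.142713
Wq = λ·E[S²]/(2(1−ρ)) = 3.3·0.142713/(2·0.3337) = 0.70559 hr

Final: 0.70559 hr


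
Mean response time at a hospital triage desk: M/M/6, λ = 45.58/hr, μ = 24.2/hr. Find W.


a = 1.8835; ρ = 0.3139; P₀ = 0.151905
Lq = P₀·a^c·ρ/(c!(1−ρ)²) = 0.006281
Wq = Lq/λ = 0.006281/45.58 = 0.0001378 hr
W = Wq + 1/μ = 0.0001378 + 0.04132 = 0.04146 hr

Final: 0.04146 hr


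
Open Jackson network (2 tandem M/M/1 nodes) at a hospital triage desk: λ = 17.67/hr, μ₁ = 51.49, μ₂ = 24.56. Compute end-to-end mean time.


Each node sees arrival rate λ = 17.67/hr (tandem ⇒ throughput preserved).
W₁ = 1/(μ₁−λ) = 1/(51.49−17.67) = 0.02957 hr
W₂ = 1/(μ₂−λ) = 1/(24.56−17.67) = 0.14514 hr
W_total = W₁ + W₂ = 0.02957 + 0.14514 = 0.17471 hr

Final: 0.17471 hr


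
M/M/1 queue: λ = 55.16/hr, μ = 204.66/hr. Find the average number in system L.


ρ = λ/μ = 55.16/204.66 = 0.2695
L = ρ/(1−ρ) = 0.2695/(1 − 0.2695) = 0.2695/0.7305 = 0.3690

Final: 0.3690


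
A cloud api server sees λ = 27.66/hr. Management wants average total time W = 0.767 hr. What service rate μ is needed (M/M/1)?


W = 1/(μ−λ) ⇒ μ − λ = 1/W = 1/0.767 = 1.3038
μ = λ + 1/W = 27.66 + 1.3038 = 28.9638 per hr

Final: 28.9638 /hr


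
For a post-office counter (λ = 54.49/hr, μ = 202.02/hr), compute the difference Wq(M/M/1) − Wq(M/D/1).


ρ = 54.49/202.02 = 0.2697
Wq(M/M/1) = ρ/(μ−λ) = 0.2697/147.53 = 0.001828 hr
Wq(M/D/1) = ρ/(2(μ−λ)) = 0.0009141 hr
Savings = 0.001828 − 0.0009141 = 0.0009141 hr

Final: 0.0009141 hr


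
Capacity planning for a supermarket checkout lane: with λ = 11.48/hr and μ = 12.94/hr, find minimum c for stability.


Stability requires cμ > λ ⇔ c > λ/μ.
λ/μ = 11.48/12.94 = 0.8872
Minimum integer c = ⌊0.8872⌋ + 1 = 1
Check: 1·12.94 = 12.94 > 11.48, while 0·12.94 = 0.00 ≤ 11.48

Final: 1 servers


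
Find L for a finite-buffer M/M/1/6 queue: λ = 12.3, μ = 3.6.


ρ = 12.3/3.6 = 3.4167
L = ρ[1 − (K+1)ρ^K + Kρ^(K+1)] / [(1−ρ)(1−ρ^(K+1))]
Numerator: 3.4167·(1 − 7·1590.800299 + 6·5435.234356) = 73379.080473
Denominator: (-2.4167)·(-5434.234356) = 13132.733027
L = 73379.080473/13132.733027 = 5.5875

Final: 5.5875


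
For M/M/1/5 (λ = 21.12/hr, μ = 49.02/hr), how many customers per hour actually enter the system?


ρ = 0.4308; P_K = (1−ρ)ρ^5/(1−ρ^6) = 0.008504
λ_eff = λ(1 − P_K) = 21.12·(1 − 0.008504) = 21.12·0.991496 = 20.9404 /hr

Final: 20.9404 /hr


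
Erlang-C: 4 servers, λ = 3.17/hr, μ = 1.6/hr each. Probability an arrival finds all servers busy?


a = λ/μ = 1.9812; ρ = a/4 = 0.4953
P₀ = 0.133117 (from M/M/c formula)
C(c,a) = [a^c/(c!(1−ρ))]·P₀ = [15.40838/(24·0.5047)]·0.133117
= 1.27211·0.133117 = 0.169338

Final: 0.169338


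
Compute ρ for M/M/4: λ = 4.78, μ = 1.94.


ρ = λ/(cμ) = 4.78/(4·1.94) = 4.78/7.76 = 0.6160

Final: 0.6160


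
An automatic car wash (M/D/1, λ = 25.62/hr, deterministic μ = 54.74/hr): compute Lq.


ρ = 25.62/54.74 = 0.4680
M/D/1: Lq = ρ²/(2(1−ρ)) = 0.2191/(2·0.5320) = 0.20589

Final: 0.20589


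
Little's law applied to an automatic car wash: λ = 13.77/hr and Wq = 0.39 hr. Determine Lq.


Lq = λWq = 13.77·0.39 = 5.3703

Final: 5.3703


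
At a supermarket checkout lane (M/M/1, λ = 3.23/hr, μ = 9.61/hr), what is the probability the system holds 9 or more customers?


ρ = 3.23/9.61 = 0.3361
P(N ≥ n) = ρ^n = 0.3361^9 = 0.00005474

Final: 0.00005474


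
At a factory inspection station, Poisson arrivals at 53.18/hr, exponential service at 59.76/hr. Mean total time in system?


W = 1/(μ−λ) = 1/(59.76 − 53.18) = 1/6.58 = 0.1520 hr

Final: 0.1520 hr


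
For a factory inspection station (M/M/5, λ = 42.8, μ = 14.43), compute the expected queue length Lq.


a = λ/μ = 2.9660; ρ = a/5 = 0.5932
P₀ = 0.048447
Lq = P₀·a^c·ρ / (c!·(1−ρ)²) = 0.048447·229.55523·0.5932/(120·0.16548)
= 0.33223

Final: 0.33223


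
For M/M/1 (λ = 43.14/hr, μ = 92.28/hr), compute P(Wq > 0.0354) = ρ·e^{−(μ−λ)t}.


ρ = 43.14/92.28 = 0.4675
P(Wq > t) = ρ·e^{−(μ−λ)t} = 0.4675·e^{−1.7396}
= 0.4675·0.175598 = 0.082091

Final: 0.082091


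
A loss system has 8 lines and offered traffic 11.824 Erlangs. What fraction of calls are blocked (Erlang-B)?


B(c,a) = (a^c/c!) / Σ_{k=0}^{c} a^k/k!
a^8/8! = 9475.340926
Σ terms (k=0..8): 1.00000 + 11.82400 + 69.90349 + 275.51295 + 814.41627 + 1925.93160 + 3795.36921 + 6410.92079 + 9475.34093 = 22780.219232
B = 9475.340926/22780.219232 = 0.415946

Final: 0.415946


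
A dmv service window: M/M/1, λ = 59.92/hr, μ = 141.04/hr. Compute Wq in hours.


ρ = 59.92/141.04 = 0.4248
Wq = ρ/(μ−λ) = 0.4248/(141.04 − 59.92) = 0.4248/81.12 = 0.005237 hr

Final: 0.005237 hr


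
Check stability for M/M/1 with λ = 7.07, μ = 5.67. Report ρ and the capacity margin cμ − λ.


Total capacity cμ = 1·5.67 = 5.67/hr
ρ = λ/(cμ) = 7.07/5.67 = 1.2469
Stable ⇔ ρ < 1: NO
Spare capacity = cμ − λ = 5.67 − 7.07 = -1.40/hr

Final: ρ = 1.2469; unstable; margin = -1.40/hr


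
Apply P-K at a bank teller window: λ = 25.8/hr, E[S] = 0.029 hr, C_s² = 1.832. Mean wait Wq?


ρ = λ·E[S] = 25.8·0.029 = 0.7482
E[S²] = E[S]²(1+C_s²) = 0.029²·(1+1.832) = 0.002382
Wq = λ·E[S²]/(2(1−ρ)) = 25.8·0.002382/(2·0.2518) = 0.12202 hr

Final: 0.12202 hr


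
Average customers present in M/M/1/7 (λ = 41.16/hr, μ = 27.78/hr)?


ρ = 41.16/27.78 = 1.4816
L = ρ[1 − (K+1)ρ^K + Kρ^(K+1)] / [(1−ρ)(1−ρ^(K+1))]
Numerator: 1.4816·(1 − 8·15.674795 + 7·23.224426) = 56.558143
Denominator: (-0.4816)·(-22.224426) = 10.704205
L = 56.558143/10.704205 = 5.2837

Final: 5.2837


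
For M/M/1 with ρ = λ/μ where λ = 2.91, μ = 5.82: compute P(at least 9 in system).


ρ = 2.91/5.82 = 0.5000
P(N ≥ n) = ρ^n = 0.5000^9 = 0.001953

Final: 0.001953


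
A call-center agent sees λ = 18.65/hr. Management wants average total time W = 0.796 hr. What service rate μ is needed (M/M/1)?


W = 1/(μ−λ) ⇒ μ − λ = 1/W = 1/0.796 = 1.2563
μ = λ + 1/W = 18.65 + 1.2563 = 19.9063 per hr

Final: 19.9063 /hr


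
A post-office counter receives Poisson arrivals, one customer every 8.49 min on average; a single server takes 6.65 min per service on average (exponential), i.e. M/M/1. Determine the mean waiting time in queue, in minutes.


λ = 60/8.49 = 7.0671 /hr
μ = 60/6.65 = 9.0226 /hr
ρ = λ/μ = 7.0671/9.0226 = 0.7833
Wq = ρ/(μ−λ) = 0.7833/(9.0226−7.0671) = 0.40057 hr
In minutes: 0.40057·60 = 24.034 min

Final: 24.034 min


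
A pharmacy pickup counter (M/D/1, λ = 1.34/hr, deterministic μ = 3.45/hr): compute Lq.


ρ = 1.34/3.45 = 0.3884
M/D/1: Lq = ρ²/(2(1−ρ)) = 0.1509/(2·0.6116) = 0.12333

Final: 0.12333


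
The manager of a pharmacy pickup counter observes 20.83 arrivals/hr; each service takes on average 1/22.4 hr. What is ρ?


ρ = λ/μ = 20.83/22.4 = 0.9299

Final: 0.9299


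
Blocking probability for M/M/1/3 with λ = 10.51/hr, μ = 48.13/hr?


ρ = λ/μ = 10.51/48.13 = 0.2184
P_K = (1−ρ)ρ^K/(1−ρ^(K+1)) = (0.7816·0.010413)/(1 − 0.002274)
= 0.008139/0.997726 = 0.008157

Final: 0.008157


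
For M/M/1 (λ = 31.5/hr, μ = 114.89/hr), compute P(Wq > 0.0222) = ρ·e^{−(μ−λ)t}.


ρ = 31.5/114.89 = 0.2742
P(Wq > t) = ρ·e^{−(μ−λ)t} = 0.2742·e^{−1.8513}
= 0.2742·0.157039 = 0.043056

Final: 0.043056


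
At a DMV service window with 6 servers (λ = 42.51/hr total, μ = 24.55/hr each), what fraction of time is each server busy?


ρ = λ/(cμ) = 42.51/(6·24.55) = 42.51/147.30 = 0.2886

Final: 0.2886


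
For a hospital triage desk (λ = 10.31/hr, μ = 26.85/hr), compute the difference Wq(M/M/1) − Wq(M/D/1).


ρ = 10.31/26.85 = 0.3840
Wq(M/M/1) = ρ/(μ−λ) = 0.3840/16.54 = 0.02322 hr
Wq(M/D/1) = ρ/(2(μ−λ)) = 0.01161 hr
Savings = 0.02322 − 0.01161 = 0.01161 hr

Final: 0.01161 hr


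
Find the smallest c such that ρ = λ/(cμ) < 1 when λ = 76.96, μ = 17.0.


Stability requires cμ > λ ⇔ c > λ/μ.
λ/μ = 76.96/17.0 = 4.5271
Minimum integer c = ⌊4.5271⌋ + 1 = 5
Check: 5·17.0 = 85.00 > 76.96, while 4·17.0 = 68.00 ≤ 76.96

Final: 5 servers


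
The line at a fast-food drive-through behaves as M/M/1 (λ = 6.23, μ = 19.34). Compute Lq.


ρ = 6.23/19.34 = 0.3221
Lq = ρ²/(1−ρ) = 0.1038/0.6779 = 0.1531

Final: 0.1531


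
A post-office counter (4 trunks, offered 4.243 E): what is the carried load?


B(4,4.243) = 0.333609 (Erlang-B)
Carried load = a(1 − B) = 4.243·(1 − 0.333609) = 4.243·0.666391 = 2.8275 E

Final: 2.8275 Erlangs


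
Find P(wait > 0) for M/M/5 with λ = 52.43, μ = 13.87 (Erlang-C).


a = λ/μ = 3.7801; ρ = a/5 = 0.7560
P₀ = 0.017922 (from M/M/c formula)
C(c,a) = [a^c/(c!(1−ρ))]·P₀ = [771.82170/(120·0.2440)]·0.017922
= 26.36221·0.017922 = 0.472468

Final: 0.472468


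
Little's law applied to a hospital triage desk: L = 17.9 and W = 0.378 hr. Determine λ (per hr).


λ = L/W = 17.9/0.378 = 47.3545 /hr

Final: 47.3545 /hr


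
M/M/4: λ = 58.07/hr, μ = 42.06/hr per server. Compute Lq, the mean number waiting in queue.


a = λ/μ = 1.3806; ρ = a/4 = 0.3452
P₀ = 0.249777
Lq = P₀·a^c·ρ / (c!·(1−ρ)²) = 0.249777·3.63354·0.3452/(24·0.42881)
= 0.03044

Final: 0.03044


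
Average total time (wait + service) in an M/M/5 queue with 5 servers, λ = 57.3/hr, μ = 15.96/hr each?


a = 3.5902; ρ = 0.7180; P₀ = 0.023094
Lq = P₀·a^c·ρ/(c!(1−ρ)²) = 1.03688
Wq = Lq/λ = 1.03688/57.3 = 0.01810 hr
W = Wq + 1/μ = 0.01810 + 0.06266 = 0.08075 hr

Final: 0.08075 hr


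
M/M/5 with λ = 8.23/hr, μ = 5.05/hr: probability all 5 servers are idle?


a = λ/μ = 8.23/5.05 = 1.6297; ρ = a/c = 0.3259
Σ_{k=0}^{4} a^k/k! (terms k=0..4) = 1.00000 + 1.62970 + 1.32797 + 0.72140 + 0.29392 = 4.97298
Tail: a^5/(5!(1−ρ)) = 11.49588/(120·0.6741) = 0.14212
P₀ = 1/(4.97298 + 0.14212) = 1/5.11510 = 0.195499

Final: 0.195499


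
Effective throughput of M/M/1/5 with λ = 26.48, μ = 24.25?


ρ = 1.0920; P_K = (1−ρ)ρ^5/(1−ρ^6) = 0.205340
λ_eff = λ(1 − P_K) = 26.48·(1 − 0.205340) = 26.48·0.794660 = 21.0426 /hr

Final: 21.0426 /hr


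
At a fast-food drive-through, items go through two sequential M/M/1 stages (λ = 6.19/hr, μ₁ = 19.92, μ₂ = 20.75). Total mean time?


Each node sees arrival rate λ = 6.19/hr (tandem ⇒ throughput preserved).
W₁ = 1/(μ₁−λ) = 1/(19.92−6.19) = 0.07283 hr
W₂ = 1/(μ₂−λ) = 1/(20.75−6.19) = 0.06868 hr
W_total = W₁ + W₂ = 0.07283 + 0.06868 = 0.14151 hr

Final: 0.14151 hr


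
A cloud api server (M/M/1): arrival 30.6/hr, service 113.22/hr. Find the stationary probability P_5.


ρ = 30.6/113.22 = 0.2703
P_n = (1−ρ)·ρ^n = (1 − 0.2703)·0.2703^5 = 0.7297·0.001442 = 0.001052

Final: 0.001052


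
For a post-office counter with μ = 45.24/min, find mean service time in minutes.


Mean service time = 1/μ = 1/45.24 minute = 0.02210 minute
In minutes: 0.02210 × 1 = 0.02210 min

Final: 0.02210 min


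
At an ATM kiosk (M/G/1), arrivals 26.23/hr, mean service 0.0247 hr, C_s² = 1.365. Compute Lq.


ρ = λ·E[S] = 26.23·0.0247 = 0.6479
Lq = ρ²(1+C_s²)/(2(1−ρ)) = 0.4197·(1+1.365)/(2·0.3521)
= 0.4197·2.3650/0.7042 = 1.40962

Final: 1.40962


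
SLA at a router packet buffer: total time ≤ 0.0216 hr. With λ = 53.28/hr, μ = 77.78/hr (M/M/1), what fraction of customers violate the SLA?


W ~ Exponential(μ−λ) for M/M/1.
μ − λ = 77.78 − 53.28 = 24.5000
P(W > t) = e^{−(μ−λ)t} = e^{−0.5292} = 0.589076

Final: 0.589076


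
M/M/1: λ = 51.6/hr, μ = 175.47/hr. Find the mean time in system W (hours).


W = 1/(μ−λ) = 1/(175.47 − 51.6) = 1/123.87 = 0.008073 hr

Final: 0.008073 hr


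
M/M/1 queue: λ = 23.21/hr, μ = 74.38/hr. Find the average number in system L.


ρ = λ/μ = 23.21/74.38 = 0.3120
L = ρ/(1−ρ) = 0.3120/(1 − 0.3120) = 0.3120/0.6880 = 0.4536

Final: 0.4536


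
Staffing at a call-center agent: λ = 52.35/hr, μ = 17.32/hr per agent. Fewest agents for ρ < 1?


Stability requires cμ > λ ⇔ c > λ/μ.
λ/μ = 52.35/17.32 = 3.0225
Minimum integer c = ⌊3.0225⌋ + 1 = 4
Check: 4·17.32 = 69.28 > 52.35, while 3·17.32 = 51.96 ≤ 52.35

Final: 4 servers
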